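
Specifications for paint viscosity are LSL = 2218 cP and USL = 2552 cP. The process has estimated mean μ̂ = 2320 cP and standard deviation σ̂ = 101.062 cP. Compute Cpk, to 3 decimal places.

Cpu = (USL − μ̂) / (3σ̂) = (2552 − 2320) / (3 × 101.062) = 0.7652; Cpl = (μ̂ − LSL) / (3σ̂) = (2320 − 2218) / (3 × 101.062) = 0.3364; Cpk = min(Cpu, Cpl) = 0.3364

0.336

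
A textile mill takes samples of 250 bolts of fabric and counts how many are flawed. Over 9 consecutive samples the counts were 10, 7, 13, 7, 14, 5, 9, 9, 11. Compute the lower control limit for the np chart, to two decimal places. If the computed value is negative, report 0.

0.40

p̄ = Σdᵢ / (k·n) = 85 / (9 × 250) = 0.03778
LCL = np̄ − 3·√(np̄(1−p̄)) = 9.4444 − 3 × 3.0146 = 0.4007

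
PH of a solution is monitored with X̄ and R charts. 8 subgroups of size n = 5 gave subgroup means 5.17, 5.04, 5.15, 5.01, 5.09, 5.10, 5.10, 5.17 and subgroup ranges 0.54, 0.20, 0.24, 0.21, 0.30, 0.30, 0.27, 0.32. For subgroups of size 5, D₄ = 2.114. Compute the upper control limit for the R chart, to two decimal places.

R̄ = (0.54 + 0.20 + 0.24 + 0.21 + 0.30 + 0.30 + 0.27 + 0.32) / 8 = 2.3800 / 8 = 0.2975
UCL_R = D₄·R̄ = 2.114 × 0.2975 = 0.6289

0.63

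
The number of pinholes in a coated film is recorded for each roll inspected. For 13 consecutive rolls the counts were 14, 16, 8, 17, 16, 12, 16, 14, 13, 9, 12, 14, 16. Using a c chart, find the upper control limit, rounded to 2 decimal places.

c̄ = (14 + 16 + 8 + 17 + 16 + 12 + 16 + 14 + 13 + 9 + 12 + 14 + 16) / 13 = 177 / 13 = 13.6154
UCL = c̄ + 3√c̄ = 13.6154 + 3 × √13.6154 = 13.6154 + 3 × 3.6899 = 24.6851

24.69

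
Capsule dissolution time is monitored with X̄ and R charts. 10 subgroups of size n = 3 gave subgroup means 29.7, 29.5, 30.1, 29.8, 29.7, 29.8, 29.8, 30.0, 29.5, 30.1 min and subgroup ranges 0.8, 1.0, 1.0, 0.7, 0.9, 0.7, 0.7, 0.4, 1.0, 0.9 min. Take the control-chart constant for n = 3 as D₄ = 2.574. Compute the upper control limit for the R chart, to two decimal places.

2.08

R̄ = (0.8 + 1.0 + 1.0 + 0.7 + 0.9 + 0.7 + 0.7 + 0.4 + 1.0 + 0.9) / 10 = 8.1000 / 10 = 0.8100
UCL_R = D₄·R̄ = 2.574 × 0.8100 = 2.0849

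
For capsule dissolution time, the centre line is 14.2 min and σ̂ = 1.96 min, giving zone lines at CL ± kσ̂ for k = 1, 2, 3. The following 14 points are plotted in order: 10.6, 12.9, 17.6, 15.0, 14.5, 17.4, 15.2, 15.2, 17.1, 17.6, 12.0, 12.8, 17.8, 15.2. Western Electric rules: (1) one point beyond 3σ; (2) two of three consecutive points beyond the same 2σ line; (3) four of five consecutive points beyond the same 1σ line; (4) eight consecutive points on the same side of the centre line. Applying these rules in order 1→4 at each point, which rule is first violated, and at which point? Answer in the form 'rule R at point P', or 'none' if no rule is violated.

Zone of each point (C = within 1σ̂, B = 1σ̂–2σ̂, A = 2σ̂–3σ̂, * = beyond 3σ̂; sign = side of CL): 1:-B, 2:-C, 3:+B, 4:+C, 5:+C, 6:+B, 7:+C, 8:+C, 9:+B, 10:+B, 11:-B, 12:-C, 13:+B, 14:+C
Rule 4 (eight consecutive points on the same side of the centre line) is satisfied at point 10.

rule 4 at point 10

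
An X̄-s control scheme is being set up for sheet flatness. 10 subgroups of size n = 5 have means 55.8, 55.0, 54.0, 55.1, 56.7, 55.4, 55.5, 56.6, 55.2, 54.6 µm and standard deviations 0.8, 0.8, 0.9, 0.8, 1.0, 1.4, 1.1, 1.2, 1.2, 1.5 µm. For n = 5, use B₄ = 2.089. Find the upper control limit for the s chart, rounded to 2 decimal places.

2.24

s̄ = (0.8 + 0.8 + 0.9 + 0.8 + 1.0 + 1.4 + 1.1 + 1.2 + 1.2 + 1.5) / 10 = 1.0700
UCL_s = B₄·s̄ = 2.089 × 1.0700 = 2.2352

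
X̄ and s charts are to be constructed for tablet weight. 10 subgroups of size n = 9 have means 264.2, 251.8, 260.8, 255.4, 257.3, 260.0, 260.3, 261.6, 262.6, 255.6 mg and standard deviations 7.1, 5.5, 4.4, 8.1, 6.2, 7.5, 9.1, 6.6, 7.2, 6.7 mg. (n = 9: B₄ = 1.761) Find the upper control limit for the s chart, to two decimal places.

12.05

s̄ = (7.1 + 5.5 + 4.4 + 8.1 + 6.2 + 7.5 + 9.1 + 6.6 + 7.2 + 6.7) / 10 = 6.8400
UCL_s = B₄·s̄ = 1.761 × 6.8400 = 12.0452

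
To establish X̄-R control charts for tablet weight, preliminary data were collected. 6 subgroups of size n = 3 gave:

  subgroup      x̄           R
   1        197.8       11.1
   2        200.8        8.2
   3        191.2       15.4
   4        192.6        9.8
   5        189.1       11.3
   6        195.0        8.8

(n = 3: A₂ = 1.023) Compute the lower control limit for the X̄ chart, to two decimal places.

X̄̄ = (197.8 + 200.8 + 191.2 + 192.6 + 189.1 + 195.0) / 6 = 1166.5000 / 6 = 194.4167
R̄ = (11.1 + 8.2 + 15.4 + 9.8 + 11.3 + 8.8) / 6 = 64.6000 / 6 = 10.7667
LCL = X̄̄ − A₂·R̄ = 194.4167 − 1.023 × 10.7667 = 183.4024

183.40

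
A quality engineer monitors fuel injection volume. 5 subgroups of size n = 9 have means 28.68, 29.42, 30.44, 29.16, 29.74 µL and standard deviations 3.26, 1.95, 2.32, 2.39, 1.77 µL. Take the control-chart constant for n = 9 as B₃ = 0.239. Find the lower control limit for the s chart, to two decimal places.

0.56

s̄ = (3.26 + 1.95 + 2.32 + 2.39 + 1.77) / 5 = 2.3380
LCL_s = B₃·s̄ = 0.239 × 2.3380 = 0.5588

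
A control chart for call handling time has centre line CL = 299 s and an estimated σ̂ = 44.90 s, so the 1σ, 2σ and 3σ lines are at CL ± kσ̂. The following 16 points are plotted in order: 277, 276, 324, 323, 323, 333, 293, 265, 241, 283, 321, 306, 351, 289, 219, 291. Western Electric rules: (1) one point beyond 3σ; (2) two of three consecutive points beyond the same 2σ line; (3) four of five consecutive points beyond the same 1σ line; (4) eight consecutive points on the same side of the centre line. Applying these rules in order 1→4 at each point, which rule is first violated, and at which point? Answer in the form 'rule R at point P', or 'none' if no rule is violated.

none

Zone of each point (C = within 1σ̂, B = 1σ̂–2σ̂, A = 2σ̂–3σ̂, * = beyond 3σ̂; sign = side of CL): 1:-C, 2:-C, 3:+C, 4:+C, 5:+C, 6:+C, 7:-C, 8:-C, 9:-B, 10:-C, 11:+C, 12:+C, 13:+B, 14:-C, 15:-B, 16:-C
No rule fires across all 16 points.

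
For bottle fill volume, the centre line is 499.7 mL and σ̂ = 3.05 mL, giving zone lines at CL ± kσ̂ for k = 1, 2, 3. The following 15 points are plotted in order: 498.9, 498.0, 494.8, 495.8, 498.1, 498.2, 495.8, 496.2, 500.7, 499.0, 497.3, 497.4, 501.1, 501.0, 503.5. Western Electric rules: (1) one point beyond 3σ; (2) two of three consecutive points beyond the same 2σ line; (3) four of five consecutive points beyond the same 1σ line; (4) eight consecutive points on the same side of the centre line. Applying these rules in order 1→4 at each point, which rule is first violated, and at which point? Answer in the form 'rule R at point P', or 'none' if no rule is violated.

rule 4 at point 8

Zone of each point (C = within 1σ̂, B = 1σ̂–2σ̂, A = 2σ̂–3σ̂, * = beyond 3σ̂; sign = side of CL): 1:-C, 2:-C, 3:-B, 4:-B, 5:-C, 6:-C, 7:-B, 8:-B, 9:+C, 10:-C, 11:-C, 12:-C, 13:+C, 14:+C, 15:+B
Rule 4 (eight consecutive points on the same side of the centre line) is satisfied at point 8.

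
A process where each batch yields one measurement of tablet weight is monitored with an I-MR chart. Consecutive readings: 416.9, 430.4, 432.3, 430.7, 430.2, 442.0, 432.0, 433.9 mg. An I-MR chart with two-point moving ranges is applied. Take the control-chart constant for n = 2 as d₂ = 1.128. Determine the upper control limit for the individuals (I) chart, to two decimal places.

X̄ = (416.9 + 430.4 + 432.3 + 430.7 + 430.2 + 442.0 + 432.0 + 433.9) / 8 = 431.0500
Moving ranges: 13.5, 1.9, 1.6, 0.5, 11.8, 10.0, 1.9; M̄R̄ = 41.2000 / 7 = 5.8857
UCL = X̄ + 3·M̄R̄/d₂ = 431.0500 + 3 × 5.8857 / 1.128 = 446.7035

446.70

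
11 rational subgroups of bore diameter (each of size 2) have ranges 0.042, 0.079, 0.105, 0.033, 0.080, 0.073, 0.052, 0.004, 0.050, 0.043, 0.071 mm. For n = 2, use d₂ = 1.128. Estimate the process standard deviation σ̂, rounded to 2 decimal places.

R̄ = (0.042 + 0.079 + 0.105 + 0.033 + 0.080 + 0.073 + 0.052 + 0.004 + 0.050 + 0.043 + 0.071) / 11 = 0.0575
σ̂ = R̄ / d₂ = 0.0575 / 1.128 = 0.0509

0.05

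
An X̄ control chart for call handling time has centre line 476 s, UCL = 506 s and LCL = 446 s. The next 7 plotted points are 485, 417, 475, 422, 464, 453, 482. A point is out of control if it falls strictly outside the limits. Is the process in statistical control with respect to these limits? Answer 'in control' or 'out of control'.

out of control

Compare each point to [446, 506]: sample 2 = 417 < LCL; sample 4 = 422 < LCL.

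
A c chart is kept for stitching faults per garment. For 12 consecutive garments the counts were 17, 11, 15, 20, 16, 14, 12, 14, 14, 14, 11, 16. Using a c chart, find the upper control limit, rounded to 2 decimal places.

c̄ = (17 + 11 + 15 + 20 + 16 + 14 + 12 + 14 + 14 + 14 + 11 + 16) / 12 = 174 / 12 = 14.5000
UCL = c̄ + 3√c̄ = 14.5000 + 3 × √14.5000 = 14.5000 + 3 × 3.8079 = 25.9237

25.92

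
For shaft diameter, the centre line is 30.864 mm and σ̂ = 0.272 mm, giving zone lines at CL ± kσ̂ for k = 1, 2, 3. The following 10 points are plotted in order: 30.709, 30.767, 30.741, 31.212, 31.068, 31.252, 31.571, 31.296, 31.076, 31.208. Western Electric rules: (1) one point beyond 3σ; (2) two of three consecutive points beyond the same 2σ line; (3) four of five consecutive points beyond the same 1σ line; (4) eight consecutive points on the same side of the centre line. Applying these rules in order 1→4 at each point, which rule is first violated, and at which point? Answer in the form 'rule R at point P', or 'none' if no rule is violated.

Zone of each point (C = within 1σ̂, B = 1σ̂–2σ̂, A = 2σ̂–3σ̂, * = beyond 3σ̂; sign = side of CL): 1:-C, 2:-C, 3:-C, 4:+B, 5:+C, 6:+B, 7:+A, 8:+B, 9:+C, 10:+B
Rule 3 (four of five consecutive points beyond the same 1σ limit) is satisfied at point 8.

rule 3 at point 8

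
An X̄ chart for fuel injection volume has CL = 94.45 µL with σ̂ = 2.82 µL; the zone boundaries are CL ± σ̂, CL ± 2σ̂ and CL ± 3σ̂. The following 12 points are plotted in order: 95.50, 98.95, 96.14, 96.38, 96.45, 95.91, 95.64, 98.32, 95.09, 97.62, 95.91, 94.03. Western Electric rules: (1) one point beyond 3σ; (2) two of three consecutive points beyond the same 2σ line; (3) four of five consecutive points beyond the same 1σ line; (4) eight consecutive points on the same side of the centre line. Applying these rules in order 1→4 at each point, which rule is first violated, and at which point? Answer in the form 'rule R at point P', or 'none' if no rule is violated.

rule 4 at point 8

Zone of each point (C = within 1σ̂, B = 1σ̂–2σ̂, A = 2σ̂–3σ̂, * = beyond 3σ̂; sign = side of CL): 1:+C, 2:+B, 3:+C, 4:+C, 5:+C, 6:+C, 7:+C, 8:+B, 9:+C, 10:+B, 11:+C, 12:-C
Rule 4 (eight consecutive points on the same side of the centre line) is satisfied at point 8.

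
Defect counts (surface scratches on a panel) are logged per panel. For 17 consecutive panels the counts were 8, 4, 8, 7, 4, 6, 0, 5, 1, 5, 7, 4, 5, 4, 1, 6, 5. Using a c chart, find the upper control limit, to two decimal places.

11.21

c̄ = (8 + 4 + 8 + 7 + 4 + 6 + 0 + 5 + 1 + 5 + 7 + 4 + 5 + 4 + 1 + 6 + 5) / 17 = 80 / 17 = 4.7059
UCL = c̄ + 3√c̄ = 4.7059 + 3 × √4.7059 = 4.7059 + 3 × 2.1693 = 11.2138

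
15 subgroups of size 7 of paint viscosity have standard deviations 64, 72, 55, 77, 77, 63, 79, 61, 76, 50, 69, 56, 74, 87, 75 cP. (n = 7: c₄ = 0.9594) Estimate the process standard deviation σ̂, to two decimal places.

71.92

s̄ = (64 + 72 + 55 + 77 + 77 + 63 + 79 + 61 + 76 + 50 + 69 + 56 + 74 + 87 + 75) / 15 = 69.0000
σ̂ = s̄ / c₄ = 69.0000 / 0.9594 = 71.9199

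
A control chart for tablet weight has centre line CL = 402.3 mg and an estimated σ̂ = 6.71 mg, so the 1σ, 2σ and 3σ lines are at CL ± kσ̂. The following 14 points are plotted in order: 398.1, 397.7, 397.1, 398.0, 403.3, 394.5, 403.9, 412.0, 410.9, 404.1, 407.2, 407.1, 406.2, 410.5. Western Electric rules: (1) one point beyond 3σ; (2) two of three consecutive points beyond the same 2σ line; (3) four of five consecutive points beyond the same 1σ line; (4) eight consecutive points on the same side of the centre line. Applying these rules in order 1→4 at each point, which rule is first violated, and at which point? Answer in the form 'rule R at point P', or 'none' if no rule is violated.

Zone of each point (C = within 1σ̂, B = 1σ̂–2σ̂, A = 2σ̂–3σ̂, * = beyond 3σ̂; sign = side of CL): 1:-C, 2:-C, 3:-C, 4:-C, 5:+C, 6:-B, 7:+C, 8:+B, 9:+B, 10:+C, 11:+C, 12:+C, 13:+C, 14:+B
Rule 4 (eight consecutive points on the same side of the centre line) is satisfied at point 14.

rule 4 at point 14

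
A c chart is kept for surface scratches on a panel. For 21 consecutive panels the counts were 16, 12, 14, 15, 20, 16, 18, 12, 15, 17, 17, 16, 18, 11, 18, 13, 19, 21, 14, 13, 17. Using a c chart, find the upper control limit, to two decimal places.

27.74

c̄ = (16 + 12 + 14 + 15 + 20 + 16 + 18 + 12 + 15 + 17 + 17 + 16 + 18 + 11 + 18 + 13 + 19 + 21 + 14 + 13 + 17) / 21 = 332 / 21 = 15.8095
UCL = c̄ + 3√c̄ = 15.8095 + 3 × √15.8095 = 15.8095 + 3 × 3.9761 = 27.7379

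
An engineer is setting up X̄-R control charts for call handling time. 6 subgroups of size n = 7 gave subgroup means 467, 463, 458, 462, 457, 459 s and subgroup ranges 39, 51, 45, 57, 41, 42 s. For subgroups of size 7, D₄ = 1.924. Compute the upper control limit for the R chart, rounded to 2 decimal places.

88.18

R̄ = (39 + 51 + 45 + 57 + 41 + 42) / 6 = 275.0000 / 6 = 45.8333
UCL_R = D₄·R̄ = 1.924 × 45.8333 = 88.1833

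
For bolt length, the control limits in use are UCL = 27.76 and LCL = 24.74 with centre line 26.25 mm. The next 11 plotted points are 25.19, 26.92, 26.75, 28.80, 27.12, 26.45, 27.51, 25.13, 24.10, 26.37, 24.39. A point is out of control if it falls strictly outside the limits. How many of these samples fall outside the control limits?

3

Compare each point to [24.74, 27.76]: sample 4 = 28.80 > UCL; sample 9 = 24.10 < LCL; sample 11 = 24.39 < LCL.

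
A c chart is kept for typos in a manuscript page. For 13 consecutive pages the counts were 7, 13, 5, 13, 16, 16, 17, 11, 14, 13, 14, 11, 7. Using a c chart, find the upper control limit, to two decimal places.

c̄ = (7 + 13 + 5 + 13 + 16 + 16 + 17 + 11 + 14 + 13 + 14 + 11 + 7) / 13 = 157 / 13 = 12.0769
UCL = c̄ + 3√c̄ = 12.0769 + 3 × √12.0769 = 12.0769 + 3 × 3.4752 = 22.5025

22.50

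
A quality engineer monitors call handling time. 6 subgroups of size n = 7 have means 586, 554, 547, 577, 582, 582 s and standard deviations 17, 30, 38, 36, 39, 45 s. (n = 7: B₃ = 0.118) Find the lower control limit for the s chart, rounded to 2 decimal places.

4.03

s̄ = (17 + 30 + 38 + 36 + 39 + 45) / 6 = 34.1667
LCL_s = B₃·s̄ = 0.118 × 34.1667 = 4.0317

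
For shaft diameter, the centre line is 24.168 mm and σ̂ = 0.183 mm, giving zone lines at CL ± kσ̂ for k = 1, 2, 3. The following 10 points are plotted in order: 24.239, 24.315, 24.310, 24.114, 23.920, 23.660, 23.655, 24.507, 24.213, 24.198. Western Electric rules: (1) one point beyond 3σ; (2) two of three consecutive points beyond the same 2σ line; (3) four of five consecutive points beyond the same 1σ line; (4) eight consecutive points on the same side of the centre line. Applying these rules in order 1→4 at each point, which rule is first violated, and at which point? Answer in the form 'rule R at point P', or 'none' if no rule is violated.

rule 2 at point 7

Zone of each point (C = within 1σ̂, B = 1σ̂–2σ̂, A = 2σ̂–3σ̂, * = beyond 3σ̂; sign = side of CL): 1:+C, 2:+C, 3:+C, 4:-C, 5:-B, 6:-A, 7:-A, 8:+B, 9:+C, 10:+C
Rule 2 (two of three consecutive points beyond the same 2σ limit) is satisfied at point 7.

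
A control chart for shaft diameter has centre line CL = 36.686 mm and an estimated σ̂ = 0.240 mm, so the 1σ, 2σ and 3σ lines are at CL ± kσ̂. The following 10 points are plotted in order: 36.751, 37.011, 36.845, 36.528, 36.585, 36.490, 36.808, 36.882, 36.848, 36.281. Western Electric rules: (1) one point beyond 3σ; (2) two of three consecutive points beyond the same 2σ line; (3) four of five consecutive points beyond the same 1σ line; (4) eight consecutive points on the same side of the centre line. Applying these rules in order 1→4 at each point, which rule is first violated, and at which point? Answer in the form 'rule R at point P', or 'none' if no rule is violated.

none

Zone of each point (C = within 1σ̂, B = 1σ̂–2σ̂, A = 2σ̂–3σ̂, * = beyond 3σ̂; sign = side of CL): 1:+C, 2:+B, 3:+C, 4:-C, 5:-C, 6:-C, 7:+C, 8:+C, 9:+C, 10:-B
No rule fires across all 10 points.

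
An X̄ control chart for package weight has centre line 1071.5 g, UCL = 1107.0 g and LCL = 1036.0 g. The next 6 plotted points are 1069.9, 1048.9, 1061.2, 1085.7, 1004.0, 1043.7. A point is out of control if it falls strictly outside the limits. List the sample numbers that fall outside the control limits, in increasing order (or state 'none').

Compare each point to [1036.0, 1107.0]: sample 5 = 1004.0 < LCL.

5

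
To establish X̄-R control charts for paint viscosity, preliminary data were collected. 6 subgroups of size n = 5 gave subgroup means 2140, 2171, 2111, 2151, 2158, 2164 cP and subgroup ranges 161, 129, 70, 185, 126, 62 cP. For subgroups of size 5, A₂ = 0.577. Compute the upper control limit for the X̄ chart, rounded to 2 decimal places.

X̄̄ = (2140 + 2171 + 2111 + 2151 + 2158 + 2164) / 6 = 12895.0000 / 6 = 2149.1667
R̄ = (161 + 129 + 70 + 185 + 126 + 62) / 6 = 733.0000 / 6 = 122.1667
UCL = X̄̄ + A₂·R̄ = 2149.1667 + 0.577 × 122.1667 = 2219.6568

2219.66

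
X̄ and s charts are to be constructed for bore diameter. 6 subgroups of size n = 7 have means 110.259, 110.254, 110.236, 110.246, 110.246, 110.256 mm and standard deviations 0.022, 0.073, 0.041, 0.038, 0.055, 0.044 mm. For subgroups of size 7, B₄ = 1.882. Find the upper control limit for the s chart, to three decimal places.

0.086

s̄ = (0.022 + 0.073 + 0.041 + 0.038 + 0.055 + 0.044) / 6 = 0.0455
UCL_s = B₄·s̄ = 1.882 × 0.0455 = 0.0856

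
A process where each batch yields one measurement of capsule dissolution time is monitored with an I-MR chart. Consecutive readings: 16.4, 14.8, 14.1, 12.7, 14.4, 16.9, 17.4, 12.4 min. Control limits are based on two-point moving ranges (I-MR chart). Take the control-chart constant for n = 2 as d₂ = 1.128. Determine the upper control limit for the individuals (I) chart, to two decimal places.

X̄ = (16.4 + 14.8 + 14.1 + 12.7 + 14.4 + 16.9 + 17.4 + 12.4) / 8 = 14.8875
Moving ranges: 1.6, 0.7, 1.4, 1.7, 2.5, 0.5, 5.0; M̄R̄ = 13.4000 / 7 = 1.9143
UCL = X̄ + 3·M̄R̄/d₂ = 14.8875 + 3 × 1.9143 / 1.128 = 19.9787

19.98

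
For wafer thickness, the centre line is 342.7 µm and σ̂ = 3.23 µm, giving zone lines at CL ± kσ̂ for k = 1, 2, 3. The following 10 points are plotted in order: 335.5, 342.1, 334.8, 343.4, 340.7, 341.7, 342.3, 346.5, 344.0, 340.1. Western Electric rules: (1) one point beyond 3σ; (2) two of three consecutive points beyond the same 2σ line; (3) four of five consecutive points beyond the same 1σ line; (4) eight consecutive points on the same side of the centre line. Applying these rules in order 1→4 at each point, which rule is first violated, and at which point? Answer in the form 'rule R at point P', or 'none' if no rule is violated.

Zone of each point (C = within 1σ̂, B = 1σ̂–2σ̂, A = 2σ̂–3σ̂, * = beyond 3σ̂; sign = side of CL): 1:-A, 2:-C, 3:-A, 4:+C, 5:-C, 6:-C, 7:-C, 8:+B, 9:+C, 10:-C
Rule 2 (two of three consecutive points beyond the same 2σ limit) is satisfied at point 3.

rule 2 at point 3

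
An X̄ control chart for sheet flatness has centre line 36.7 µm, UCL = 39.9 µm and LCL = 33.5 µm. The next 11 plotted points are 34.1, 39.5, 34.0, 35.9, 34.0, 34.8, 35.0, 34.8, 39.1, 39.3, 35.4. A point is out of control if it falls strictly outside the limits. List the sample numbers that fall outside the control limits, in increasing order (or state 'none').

All 11 points lie within [33.5, 39.9].

none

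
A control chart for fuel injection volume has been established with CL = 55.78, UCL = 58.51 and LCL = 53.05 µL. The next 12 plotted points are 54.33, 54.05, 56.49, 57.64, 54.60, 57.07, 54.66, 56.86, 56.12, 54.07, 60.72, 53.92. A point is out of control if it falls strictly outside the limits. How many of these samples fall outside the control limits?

1

Compare each point to [53.05, 58.51]: sample 11 = 60.72 > UCL.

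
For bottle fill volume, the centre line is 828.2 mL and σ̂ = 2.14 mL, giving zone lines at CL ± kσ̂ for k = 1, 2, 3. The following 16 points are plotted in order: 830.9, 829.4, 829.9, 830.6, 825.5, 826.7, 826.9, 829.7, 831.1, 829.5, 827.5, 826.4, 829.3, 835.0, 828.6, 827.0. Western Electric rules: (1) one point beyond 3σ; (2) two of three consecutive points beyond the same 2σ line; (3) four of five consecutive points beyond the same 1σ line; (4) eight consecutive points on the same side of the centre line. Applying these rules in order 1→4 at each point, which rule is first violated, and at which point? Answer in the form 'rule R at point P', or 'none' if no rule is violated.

Zone of each point (C = within 1σ̂, B = 1σ̂–2σ̂, A = 2σ̂–3σ̂, * = beyond 3σ̂; sign = side of CL): 1:+B, 2:+C, 3:+C, 4:+B, 5:-B, 6:-C, 7:-C, 8:+C, 9:+B, 10:+C, 11:-C, 12:-C, 13:+C, 14:+*, 15:+C, 16:-C
Rule 1 (one point beyond the 3σ limits) is satisfied at point 14.

rule 1 at point 14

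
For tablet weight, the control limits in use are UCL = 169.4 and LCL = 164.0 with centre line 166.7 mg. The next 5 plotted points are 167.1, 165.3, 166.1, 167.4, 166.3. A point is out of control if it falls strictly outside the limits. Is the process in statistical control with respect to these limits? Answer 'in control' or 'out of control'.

All 5 points lie within [164.0, 169.4].

in control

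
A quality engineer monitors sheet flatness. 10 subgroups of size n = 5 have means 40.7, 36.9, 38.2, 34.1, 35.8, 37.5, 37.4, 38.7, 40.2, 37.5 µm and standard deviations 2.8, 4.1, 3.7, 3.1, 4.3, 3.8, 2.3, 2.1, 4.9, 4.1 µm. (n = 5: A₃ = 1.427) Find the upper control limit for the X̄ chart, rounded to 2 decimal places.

X̄̄ = (40.7 + 36.9 + 38.2 + 34.1 + 35.8 + 37.5 + 37.4 + 38.7 + 40.2 + 37.5) / 10 = 37.7000
s̄ = (2.8 + 4.1 + 3.7 + 3.1 + 4.3 + 3.8 + 2.3 + 2.1 + 4.9 + 4.1) / 10 = 3.5200
UCL = X̄̄ + A₃·s̄ = 37.7000 + 1.427 × 3.5200 = 42.7230

42.72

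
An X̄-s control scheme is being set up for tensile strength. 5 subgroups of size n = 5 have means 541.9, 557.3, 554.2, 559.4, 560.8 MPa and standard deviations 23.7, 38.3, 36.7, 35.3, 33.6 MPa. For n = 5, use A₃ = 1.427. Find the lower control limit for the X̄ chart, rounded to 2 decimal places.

X̄̄ = (541.9 + 557.3 + 554.2 + 559.4 + 560.8) / 5 = 554.7200
s̄ = (23.7 + 38.3 + 36.7 + 35.3 + 33.6) / 5 = 33.5200
LCL = X̄̄ − A₃·s̄ = 554.7200 − 1.427 × 33.5200 = 506.8870

506.89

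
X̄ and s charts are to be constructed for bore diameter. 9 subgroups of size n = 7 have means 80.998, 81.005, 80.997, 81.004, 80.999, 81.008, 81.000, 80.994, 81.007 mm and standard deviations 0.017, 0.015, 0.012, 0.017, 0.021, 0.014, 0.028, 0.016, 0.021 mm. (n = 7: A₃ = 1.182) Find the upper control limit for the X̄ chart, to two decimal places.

81.02

X̄̄ = (80.998 + 81.005 + 80.997 + 81.004 + 80.999 + 81.008 + 81.000 + 80.994 + 81.007) / 9 = 81.0013
s̄ = (0.017 + 0.015 + 0.012 + 0.017 + 0.021 + 0.014 + 0.028 + 0.016 + 0.021) / 9 = 0.0179
UCL = X̄̄ + A₃·s̄ = 81.0013 + 1.182 × 0.0179 = 81.0225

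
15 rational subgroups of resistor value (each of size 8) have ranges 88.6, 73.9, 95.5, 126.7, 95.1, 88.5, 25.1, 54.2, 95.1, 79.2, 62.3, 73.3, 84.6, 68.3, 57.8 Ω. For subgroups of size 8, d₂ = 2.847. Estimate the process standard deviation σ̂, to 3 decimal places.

27.355

R̄ = (88.6 + 73.9 + 95.5 + 126.7 + 95.1 + 88.5 + 25.1 + 54.2 + 95.1 + 79.2 + 62.3 + 73.3 + 84.6 + 68.3 + 57.8) / 15 = 77.8800
σ̂ = R̄ / d₂ = 77.8800 / 2.847 = 27.3551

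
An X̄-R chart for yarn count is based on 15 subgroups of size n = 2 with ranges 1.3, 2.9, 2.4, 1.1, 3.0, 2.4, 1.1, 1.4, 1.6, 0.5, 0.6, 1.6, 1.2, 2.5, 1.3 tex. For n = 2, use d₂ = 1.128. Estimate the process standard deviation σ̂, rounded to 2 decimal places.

R̄ = (1.3 + 2.9 + 2.4 + 1.1 + 3.0 + 2.4 + 1.1 + 1.4 + 1.6 + 0.5 + 0.6 + 1.6 + 1.2 + 2.5 + 1.3) / 15 = 1.6600
σ̂ = R̄ / d₂ = 1.6600 / 1.128 = 1.4716

1.47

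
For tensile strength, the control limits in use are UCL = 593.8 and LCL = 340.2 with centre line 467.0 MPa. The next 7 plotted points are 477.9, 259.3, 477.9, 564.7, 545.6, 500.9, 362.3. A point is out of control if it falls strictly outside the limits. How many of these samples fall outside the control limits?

1

Compare each point to [340.2, 593.8]: sample 2 = 259.3 < LCL.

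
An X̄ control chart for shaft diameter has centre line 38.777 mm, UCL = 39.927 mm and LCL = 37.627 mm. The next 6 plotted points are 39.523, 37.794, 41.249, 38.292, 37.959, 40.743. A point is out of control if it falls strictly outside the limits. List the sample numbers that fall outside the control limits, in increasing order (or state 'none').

Compare each point to [37.627, 39.927]: sample 3 = 41.249 > UCL; sample 6 = 40.743 > UCL.

3, 6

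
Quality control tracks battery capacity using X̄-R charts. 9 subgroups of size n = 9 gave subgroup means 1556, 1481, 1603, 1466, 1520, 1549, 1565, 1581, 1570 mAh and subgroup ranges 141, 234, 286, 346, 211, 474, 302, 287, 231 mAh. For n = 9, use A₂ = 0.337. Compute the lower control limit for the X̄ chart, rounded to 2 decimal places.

1449.38

X̄̄ = (1556 + 1481 + 1603 + 1466 + 1520 + 1549 + 1565 + 1581 + 1570) / 9 = 13891.0000 / 9 = 1543.4444
R̄ = (141 + 234 + 286 + 346 + 211 + 474 + 302 + 287 + 231) / 9 = 2512.0000 / 9 = 279.1111
LCL = X̄̄ − A₂·R̄ = 1543.4444 − 0.337 × 279.1111 = 1449.3840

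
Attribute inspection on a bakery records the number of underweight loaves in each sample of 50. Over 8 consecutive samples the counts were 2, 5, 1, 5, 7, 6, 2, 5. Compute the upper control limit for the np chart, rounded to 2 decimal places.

9.96

p̄ = Σdᵢ / (k·n) = 33 / (8 × 50) = 0.08250
UCL = np̄ + 3·√(np̄(1−p̄)) = 4.1250 + 3 × √(4.1250×0.91750) = 4.1250 + 3 × 1.9454 = 9.9613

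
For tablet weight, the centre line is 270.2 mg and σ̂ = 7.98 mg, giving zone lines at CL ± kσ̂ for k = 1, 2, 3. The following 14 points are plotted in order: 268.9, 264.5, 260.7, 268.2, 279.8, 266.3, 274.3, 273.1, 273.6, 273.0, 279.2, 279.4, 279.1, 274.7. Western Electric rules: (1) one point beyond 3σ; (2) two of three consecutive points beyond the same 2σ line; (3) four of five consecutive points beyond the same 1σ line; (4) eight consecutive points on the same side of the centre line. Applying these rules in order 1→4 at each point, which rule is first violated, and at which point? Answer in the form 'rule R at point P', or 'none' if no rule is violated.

rule 4 at point 14

Zone of each point (C = within 1σ̂, B = 1σ̂–2σ̂, A = 2σ̂–3σ̂, * = beyond 3σ̂; sign = side of CL): 1:-C, 2:-C, 3:-B, 4:-C, 5:+B, 6:-C, 7:+C, 8:+C, 9:+C, 10:+C, 11:+B, 12:+B, 13:+B, 14:+C
Rule 4 (eight consecutive points on the same side of the centre line) is satisfied at point 14.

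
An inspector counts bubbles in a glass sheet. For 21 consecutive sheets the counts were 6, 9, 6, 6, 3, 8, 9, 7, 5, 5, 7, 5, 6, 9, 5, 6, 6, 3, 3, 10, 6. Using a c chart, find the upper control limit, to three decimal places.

13.655

c̄ = (6 + 9 + 6 + 6 + 3 + 8 + 9 + 7 + 5 + 5 + 7 + 5 + 6 + 9 + 5 + 6 + 6 + 3 + 3 + 10 + 6) / 21 = 130 / 21 = 6.1905
UCL = c̄ + 3√c̄ = 6.1905 + 3 × √6.1905 = 6.1905 + 3 × 2.4881 = 13.6547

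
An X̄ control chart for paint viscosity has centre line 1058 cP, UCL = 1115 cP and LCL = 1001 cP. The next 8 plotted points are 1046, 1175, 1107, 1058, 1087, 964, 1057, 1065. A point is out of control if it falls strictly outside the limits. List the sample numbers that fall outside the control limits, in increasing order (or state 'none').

Compare each point to [1001, 1115]: sample 2 = 1175 > UCL; sample 6 = 964 < LCL.

2, 6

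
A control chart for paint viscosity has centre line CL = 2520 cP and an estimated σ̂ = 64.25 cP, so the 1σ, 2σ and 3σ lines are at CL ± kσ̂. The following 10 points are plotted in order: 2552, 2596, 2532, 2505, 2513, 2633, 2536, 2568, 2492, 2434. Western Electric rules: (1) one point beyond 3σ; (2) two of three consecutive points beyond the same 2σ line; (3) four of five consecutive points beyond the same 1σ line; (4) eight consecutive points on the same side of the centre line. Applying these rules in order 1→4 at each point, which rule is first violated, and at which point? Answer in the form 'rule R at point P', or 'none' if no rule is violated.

Zone of each point (C = within 1σ̂, B = 1σ̂–2σ̂, A = 2σ̂–3σ̂, * = beyond 3σ̂; sign = side of CL): 1:+C, 2:+B, 3:+C, 4:-C, 5:-C, 6:+B, 7:+C, 8:+C, 9:-C, 10:-B
No rule fires across all 10 points.

none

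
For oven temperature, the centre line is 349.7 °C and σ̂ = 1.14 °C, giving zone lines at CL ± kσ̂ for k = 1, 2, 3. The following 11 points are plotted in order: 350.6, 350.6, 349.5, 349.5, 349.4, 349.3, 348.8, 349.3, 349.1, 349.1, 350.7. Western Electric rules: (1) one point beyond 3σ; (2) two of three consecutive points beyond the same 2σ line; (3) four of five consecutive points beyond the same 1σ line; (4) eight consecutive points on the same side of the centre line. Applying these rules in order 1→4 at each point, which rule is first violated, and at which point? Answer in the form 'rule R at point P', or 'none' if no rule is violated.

rule 4 at point 10

Zone of each point (C = within 1σ̂, B = 1σ̂–2σ̂, A = 2σ̂–3σ̂, * = beyond 3σ̂; sign = side of CL): 1:+C, 2:+C, 3:-C, 4:-C, 5:-C, 6:-C, 7:-C, 8:-C, 9:-C, 10:-C, 11:+C
Rule 4 (eight consecutive points on the same side of the centre line) is satisfied at point 10.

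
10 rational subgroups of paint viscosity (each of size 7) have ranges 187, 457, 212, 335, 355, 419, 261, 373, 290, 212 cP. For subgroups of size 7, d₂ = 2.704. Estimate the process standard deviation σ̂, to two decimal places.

114.68

R̄ = (187 + 457 + 212 + 335 + 355 + 419 + 261 + 373 + 290 + 212) / 10 = 310.1000
σ̂ = R̄ / d₂ = 310.1000 / 2.704 = 114.6820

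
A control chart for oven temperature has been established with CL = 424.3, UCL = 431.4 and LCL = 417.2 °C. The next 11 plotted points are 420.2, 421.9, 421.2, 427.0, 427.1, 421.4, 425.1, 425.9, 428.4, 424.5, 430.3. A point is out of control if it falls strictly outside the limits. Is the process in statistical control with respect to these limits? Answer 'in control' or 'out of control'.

in control

All 11 points lie within [417.2, 431.4].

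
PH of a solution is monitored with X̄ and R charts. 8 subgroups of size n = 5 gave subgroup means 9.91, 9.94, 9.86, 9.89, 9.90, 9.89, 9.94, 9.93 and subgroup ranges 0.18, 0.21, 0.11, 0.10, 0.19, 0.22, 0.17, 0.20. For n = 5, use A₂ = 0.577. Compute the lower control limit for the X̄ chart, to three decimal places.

X̄̄ = (9.91 + 9.94 + 9.86 + 9.89 + 9.90 + 9.89 + 9.94 + 9.93) / 8 = 79.2600 / 8 = 9.9075
R̄ = (0.18 + 0.21 + 0.11 + 0.10 + 0.19 + 0.22 + 0.17 + 0.20) / 8 = 1.3800 / 8 = 0.1725
LCL = X̄̄ − A₂·R̄ = 9.9075 − 0.577 × 0.1725 = 9.8080

9.808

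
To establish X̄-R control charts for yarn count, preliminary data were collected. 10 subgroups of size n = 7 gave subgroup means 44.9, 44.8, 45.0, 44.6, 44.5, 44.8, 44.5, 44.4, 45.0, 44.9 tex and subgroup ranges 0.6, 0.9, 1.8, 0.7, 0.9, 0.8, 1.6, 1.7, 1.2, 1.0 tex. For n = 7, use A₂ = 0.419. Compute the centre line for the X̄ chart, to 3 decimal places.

44.740

X̄̄ = (44.9 + 44.8 + 45.0 + 44.6 + 44.5 + 44.8 + 44.5 + 44.4 + 45.0 + 44.9) / 10 = 447.4000 / 10 = 44.7400
CL = X̄̄ = 44.7400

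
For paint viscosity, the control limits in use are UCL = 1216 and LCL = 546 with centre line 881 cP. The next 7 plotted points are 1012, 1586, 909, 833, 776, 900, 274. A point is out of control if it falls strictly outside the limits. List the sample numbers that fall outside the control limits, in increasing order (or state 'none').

Compare each point to [546, 1216]: sample 2 = 1586 > UCL; sample 7 = 274 < LCL.

2, 7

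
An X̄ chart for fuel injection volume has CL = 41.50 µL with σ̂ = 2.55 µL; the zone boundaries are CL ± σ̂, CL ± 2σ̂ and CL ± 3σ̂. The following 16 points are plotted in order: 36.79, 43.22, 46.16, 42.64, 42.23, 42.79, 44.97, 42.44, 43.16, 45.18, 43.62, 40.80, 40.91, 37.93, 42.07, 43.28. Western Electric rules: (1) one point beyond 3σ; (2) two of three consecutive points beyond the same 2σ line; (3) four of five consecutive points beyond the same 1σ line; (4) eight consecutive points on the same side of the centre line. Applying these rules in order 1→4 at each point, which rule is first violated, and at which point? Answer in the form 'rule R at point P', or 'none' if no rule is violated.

Zone of each point (C = within 1σ̂, B = 1σ̂–2σ̂, A = 2σ̂–3σ̂, * = beyond 3σ̂; sign = side of CL): 1:-B, 2:+C, 3:+B, 4:+C, 5:+C, 6:+C, 7:+B, 8:+C, 9:+C, 10:+B, 11:+C, 12:-C, 13:-C, 14:-B, 15:+C, 16:+C
Rule 4 (eight consecutive points on the same side of the centre line) is satisfied at point 9.

rule 4 at point 9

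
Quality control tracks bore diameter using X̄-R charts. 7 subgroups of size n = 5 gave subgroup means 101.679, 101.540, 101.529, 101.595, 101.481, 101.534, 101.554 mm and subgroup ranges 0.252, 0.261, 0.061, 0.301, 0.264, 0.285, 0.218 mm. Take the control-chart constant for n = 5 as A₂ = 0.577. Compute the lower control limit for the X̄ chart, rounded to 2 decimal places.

101.42

X̄̄ = (101.679 + 101.540 + 101.529 + 101.595 + 101.481 + 101.534 + 101.554) / 7 = 710.9120 / 7 = 101.5589
R̄ = (0.252 + 0.261 + 0.061 + 0.301 + 0.264 + 0.285 + 0.218) / 7 = 1.6420 / 7 = 0.2346
LCL = X̄̄ − A₂·R̄ = 101.5589 − 0.577 × 0.2346 = 101.4235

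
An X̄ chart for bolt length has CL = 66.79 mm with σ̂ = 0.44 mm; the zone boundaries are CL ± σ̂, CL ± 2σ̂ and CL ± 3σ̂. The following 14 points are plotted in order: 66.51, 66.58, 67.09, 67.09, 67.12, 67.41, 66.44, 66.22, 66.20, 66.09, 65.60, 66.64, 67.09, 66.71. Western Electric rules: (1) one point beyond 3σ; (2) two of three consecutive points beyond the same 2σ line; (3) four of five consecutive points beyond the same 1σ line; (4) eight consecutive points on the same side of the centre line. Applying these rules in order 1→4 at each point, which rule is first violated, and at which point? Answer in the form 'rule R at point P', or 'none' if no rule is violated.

rule 3 at point 11

Zone of each point (C = within 1σ̂, B = 1σ̂–2σ̂, A = 2σ̂–3σ̂, * = beyond 3σ̂; sign = side of CL): 1:-C, 2:-C, 3:+C, 4:+C, 5:+C, 6:+B, 7:-C, 8:-B, 9:-B, 10:-B, 11:-A, 12:-C, 13:+C, 14:-C
Rule 3 (four of five consecutive points beyond the same 1σ limit) is satisfied at point 11.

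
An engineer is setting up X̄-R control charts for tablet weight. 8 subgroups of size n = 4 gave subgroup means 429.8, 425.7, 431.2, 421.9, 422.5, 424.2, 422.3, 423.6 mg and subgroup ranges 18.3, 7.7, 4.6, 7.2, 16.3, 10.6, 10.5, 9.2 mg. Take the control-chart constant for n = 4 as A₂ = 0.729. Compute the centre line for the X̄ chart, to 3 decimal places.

425.150

X̄̄ = (429.8 + 425.7 + 431.2 + 421.9 + 422.5 + 424.2 + 422.3 + 423.6) / 8 = 3401.2000 / 8 = 425.1500
CL = X̄̄ = 425.1500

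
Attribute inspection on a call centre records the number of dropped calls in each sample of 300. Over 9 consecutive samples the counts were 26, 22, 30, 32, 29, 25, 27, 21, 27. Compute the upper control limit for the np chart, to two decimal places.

41.32

p̄ = Σdᵢ / (k·n) = 239 / (9 × 300) = 0.08852
UCL = np̄ + 3·√(np̄(1−p̄)) = 26.5556 + 3 × √(26.5556×0.91148) = 26.5556 + 3 × 4.9198 = 41.3151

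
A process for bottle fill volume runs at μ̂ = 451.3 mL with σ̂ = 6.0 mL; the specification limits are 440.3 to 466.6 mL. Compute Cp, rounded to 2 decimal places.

0.73

Cp = (USL − LSL) / (6σ̂) = (466.6 − 440.3) / (6 × 6.0) = 26.3000 / 36.0000 = 0.7306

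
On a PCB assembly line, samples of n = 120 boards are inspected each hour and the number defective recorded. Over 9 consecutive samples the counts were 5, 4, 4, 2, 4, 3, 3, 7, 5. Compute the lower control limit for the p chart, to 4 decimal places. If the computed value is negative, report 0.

0.0000

p̄ = Σdᵢ / (k·n) = 37 / (9 × 120) = 0.03426
LCL = p̄ − 3·√(p̄(1−p̄)/n) = 0.03426 − 3 × 0.01660 = -0.01555 → 0 (negative, so LCL = 0)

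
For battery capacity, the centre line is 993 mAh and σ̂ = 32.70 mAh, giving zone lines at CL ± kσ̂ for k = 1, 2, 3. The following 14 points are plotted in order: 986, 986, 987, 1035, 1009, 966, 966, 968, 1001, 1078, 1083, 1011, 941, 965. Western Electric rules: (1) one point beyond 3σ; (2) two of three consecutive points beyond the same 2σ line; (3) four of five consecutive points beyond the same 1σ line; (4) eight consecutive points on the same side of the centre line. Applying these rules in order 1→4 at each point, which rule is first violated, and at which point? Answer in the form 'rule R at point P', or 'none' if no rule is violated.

rule 2 at point 11

Zone of each point (C = within 1σ̂, B = 1σ̂–2σ̂, A = 2σ̂–3σ̂, * = beyond 3σ̂; sign = side of CL): 1:-C, 2:-C, 3:-C, 4:+B, 5:+C, 6:-C, 7:-C, 8:-C, 9:+C, 10:+A, 11:+A, 12:+C, 13:-B, 14:-C
Rule 2 (two of three consecutive points beyond the same 2σ limit) is satisfied at point 11.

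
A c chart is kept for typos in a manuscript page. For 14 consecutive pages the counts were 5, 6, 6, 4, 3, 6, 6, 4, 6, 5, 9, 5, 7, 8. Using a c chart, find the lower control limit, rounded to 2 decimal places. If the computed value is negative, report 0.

0.00

c̄ = (5 + 6 + 6 + 4 + 3 + 6 + 6 + 4 + 6 + 5 + 9 + 5 + 7 + 8) / 14 = 80 / 14 = 5.7143
LCL = c̄ − 3√c̄ = 5.7143 − 3 × 2.3905 = -1.4571 → 0 (cannot be negative)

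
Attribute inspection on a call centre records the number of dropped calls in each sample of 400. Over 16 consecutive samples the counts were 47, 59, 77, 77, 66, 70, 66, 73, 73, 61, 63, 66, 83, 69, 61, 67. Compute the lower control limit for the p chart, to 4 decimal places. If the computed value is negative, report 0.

p̄ = Σdᵢ / (k·n) = 1078 / (16 × 400) = 0.16844
LCL = p̄ − 3·√(p̄(1−p̄)/n) = 0.16844 − 3 × 0.01871 = 0.11230

0.1123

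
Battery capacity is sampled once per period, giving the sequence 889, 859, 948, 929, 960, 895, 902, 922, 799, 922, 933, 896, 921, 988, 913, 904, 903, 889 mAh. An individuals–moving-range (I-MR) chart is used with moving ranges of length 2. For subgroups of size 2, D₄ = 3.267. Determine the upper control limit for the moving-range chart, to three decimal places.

143.364

Moving ranges: 30, 89, 19, 31, 65, 7, 20, 123, 123, 11, 37, 25, 67, 75, 9, 1, 14; M̄R̄ = 746.0000 / 17 = 43.8824
UCL_MR = D₄·M̄R̄ = 3.267 × 43.8824 = 143.3636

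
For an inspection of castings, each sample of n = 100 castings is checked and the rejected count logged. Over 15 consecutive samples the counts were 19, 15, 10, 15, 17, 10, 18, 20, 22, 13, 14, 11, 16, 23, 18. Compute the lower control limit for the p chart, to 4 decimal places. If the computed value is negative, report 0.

0.0505

p̄ = Σdᵢ / (k·n) = 241 / (15 × 100) = 0.16067
LCL = p̄ − 3·√(p̄(1−p̄)/n) = 0.16067 − 3 × 0.03672 = 0.05050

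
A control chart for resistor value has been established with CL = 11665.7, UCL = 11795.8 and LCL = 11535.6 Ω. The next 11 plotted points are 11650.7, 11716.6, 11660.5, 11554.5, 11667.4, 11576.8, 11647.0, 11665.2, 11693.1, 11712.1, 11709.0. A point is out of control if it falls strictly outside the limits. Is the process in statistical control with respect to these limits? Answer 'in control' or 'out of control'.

All 11 points lie within [11535.6, 11795.8].

in control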